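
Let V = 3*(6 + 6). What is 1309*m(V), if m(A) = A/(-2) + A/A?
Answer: -22253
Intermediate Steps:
V = 36 (V = 3*12 = 36)
m(A) = 1 - A/2 (m(A) = A*(-1/2) + 1 = -A/2 + 1 = 1 - A/2)
1309*m(V) = 1309*(1 - 1/2*36) = 1309*(1 - 18) = 1309*(-17) = -22253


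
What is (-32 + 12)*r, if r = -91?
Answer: 1820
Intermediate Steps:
(-32 + 12)*r = (-32 + 12)*(-91) = -20*(-91) = 1820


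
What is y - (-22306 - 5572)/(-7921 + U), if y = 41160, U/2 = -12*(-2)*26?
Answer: 274632802/6673 ≈ 41156.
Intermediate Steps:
U = 1248 (U = 2*(-12*(-2)*26) = 2*(24*26) = 2*624 = 1248)
y - (-22306 - 5572)/(-7921 + U) = 41160 - (-22306 - 5572)/(-7921 + 1248) = 41160 - (-27878)/(-6673) = 41160 - (-27878)*(-1)/6673 = 41160 - 1*27878/6673 = 41160 - 27878/6673 = 274632802/6673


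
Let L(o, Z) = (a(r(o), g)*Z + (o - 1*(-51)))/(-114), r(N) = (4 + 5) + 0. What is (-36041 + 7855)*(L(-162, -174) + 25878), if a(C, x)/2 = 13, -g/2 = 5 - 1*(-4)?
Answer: -13880322537/19 ≈ -7.3054e+8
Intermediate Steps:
g = -18 (g = -2*(5 - 1*(-4)) = -2*(5 + 4) = -2*9 = -18)
r(N) = 9 (r(N) = 9 + 0 = 9)
a(C, x) = 26 (a(C, x) = 2*13 = 26)
L(o, Z) = -17/38 - 13*Z/57 - o/114 (L(o, Z) = (26*Z + (o - 1*(-51)))/(-114) = (26*Z + (o + 51))*(-1/114) = (26*Z + (51 + o))*(-1/114) = (51 + o + 26*Z)*(-1/114) = -17/38 - 13*Z/57 - o/114)
(-36041 + 7855)*(L(-162, -174) + 25878) = (-36041 + 7855)*((-17/38 - 13/57*(-174) - 1/114*(-162)) + 25878) = -28186*((-17/38 + 754/19 + 27/19) + 25878) = -28186*(1545/38 + 25878) = -28186*984909/38 = -13880322537/19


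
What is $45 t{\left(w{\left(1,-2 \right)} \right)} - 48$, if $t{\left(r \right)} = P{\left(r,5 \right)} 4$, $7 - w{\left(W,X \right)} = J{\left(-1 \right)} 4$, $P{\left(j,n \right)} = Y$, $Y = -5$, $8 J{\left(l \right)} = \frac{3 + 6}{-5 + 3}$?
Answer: $-948$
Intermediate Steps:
$J{\left(l \right)} = - \frac{9}{16}$ ($J{\left(l \right)} = \frac{\left(3 + 6\right) \frac{1}{-5 + 3}}{8} = \frac{9 \frac{1}{-2}}{8} = \frac{9 \left(- \frac{1}{2}\right)}{8} = \frac{1}{8} \left(- \frac{9}{2}\right) = - \frac{9}{16}$)
$P{\left(j,n \right)} = -5$
$w{\left(W,X \right)} = \frac{37}{4}$ ($w{\left(W,X \right)} = 7 - \left(- \frac{9}{16}\right) 4 = 7 - - \frac{9}{4} = 7 + \frac{9}{4} = \frac{37}{4}$)
$t{\left(r \right)} = -20$ ($t{\left(r \right)} = \left(-5\right) 4 = -20$)
$45 t{\left(w{\left(1,-2 \right)} \right)} - 48 = 45 \left(-20\right) - 48 = -900 - 48 = -948$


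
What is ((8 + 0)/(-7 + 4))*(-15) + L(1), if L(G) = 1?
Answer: 41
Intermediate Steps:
((8 + 0)/(-7 + 4))*(-15) + L(1) = ((8 + 0)/(-7 + 4))*(-15) + 1 = (8/(-3))*(-15) + 1 = (8*(-1/3))*(-15) + 1 = -8/3*(-15) + 1 = 40 + 1 = 41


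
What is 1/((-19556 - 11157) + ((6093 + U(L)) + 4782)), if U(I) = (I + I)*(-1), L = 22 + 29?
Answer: -1/19940 ≈ -5.0150e-5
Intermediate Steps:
L = 51
U(I) = -2*I (U(I) = (2*I)*(-1) = -2*I)
1/((-19556 - 11157) + ((6093 + U(L)) + 4782)) = 1/((-19556 - 11157) + ((6093 - 2*51) + 4782)) = 1/(-30713 + ((6093 - 102) + 4782)) = 1/(-30713 + (5991 + 4782)) = 1/(-30713 + 10773) = 1/(-19940) = -1/19940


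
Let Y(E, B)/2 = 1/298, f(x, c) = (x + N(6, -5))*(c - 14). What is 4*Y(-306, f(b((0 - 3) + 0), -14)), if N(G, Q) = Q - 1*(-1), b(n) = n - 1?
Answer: 4/149 ≈ 0.026846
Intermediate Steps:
b(n) = -1 + n
N(G, Q) = 1 + Q (N(G, Q) = Q + 1 = 1 + Q)
f(x, c) = (-14 + c)*(-4 + x) (f(x, c) = (x + (1 - 5))*(c - 14) = (x - 4)*(-14 + c) = (-4 + x)*(-14 + c) = (-14 + c)*(-4 + x))
Y(E, B) = 1/149 (Y(E, B) = 2/298 = 2*(1/298) = 1/149)
4*Y(-306, f(b((0 - 3) + 0), -14)) = 4*(1/149) = 4/149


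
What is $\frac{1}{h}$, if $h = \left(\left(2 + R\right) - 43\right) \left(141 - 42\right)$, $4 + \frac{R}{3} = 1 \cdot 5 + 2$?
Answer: $- \frac{1}{3168} \approx -0.00031566$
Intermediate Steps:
$R = 9$ ($R = -12 + 3 \left(1 \cdot 5 + 2\right) = -12 + 3 \left(5 + 2\right) = -12 + 3 \cdot 7 = -12 + 21 = 9$)
$h = -3168$ ($h = \left(\left(2 + 9\right) - 43\right) \left(141 - 42\right) = \left(11 - 43\right) 99 = \left(-32\right) 99 = -3168$)
$\frac{1}{h} = \frac{1}{-3168} = - \frac{1}{3168}$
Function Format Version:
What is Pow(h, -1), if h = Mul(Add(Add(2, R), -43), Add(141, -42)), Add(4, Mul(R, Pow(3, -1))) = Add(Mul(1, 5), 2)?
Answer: Rational(-1, 3168) ≈ -0.00031566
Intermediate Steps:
R = 9 (R = Add(-12, Mul(3, Add(Mul(1, 5), 2))) = Add(-12, Mul(3, Add(5, 2))) = Add(-12, Mul(3, 7)) = Add(-12, 21) = 9)
h = -3168 (h = Mul(Add(Add(2, 9), -43), Add(141, -42)) = Mul(Add(11, -43), 99) = Mul(-32, 99) = -3168)
Pow(h, -1) = Pow(-3168, -1) = Rational(-1, 3168)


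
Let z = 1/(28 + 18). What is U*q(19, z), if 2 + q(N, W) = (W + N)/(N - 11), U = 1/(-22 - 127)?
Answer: -139/54832 ≈ -0.0025350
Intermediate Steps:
U = -1/149 (U = 1/(-149) = -1/149 ≈ -0.0067114)
z = 1/46 ≈ 0.021739
q(N, W) = -2 + (N + W)/(-11 + N) (q(N, W) = -2 + (W + N)/(N - 11) = -2 + (N + W)/(-11 + N))
U*q(19, z) = -(22 + 1/46 - 1*19)/(149*(-11 + 19)) = -(22 + 1/46 - 19)/(149*8) = -139/(1192*46) = -1/149*139/368 = -139/54832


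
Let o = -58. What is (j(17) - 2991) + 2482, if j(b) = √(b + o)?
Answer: -509 + I*√41 ≈ -509.0 + 6.4031*I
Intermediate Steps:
j(b) = √(-58 + b) (j(b) = √(b - 58) = √(-58 + b))
(j(17) - 2991) + 2482 = (√(-58 + 17) - 2991) + 2482 = (√(-41) - 2991) + 2482 = (I*√41 - 2991) + 2482 = (-2991 + I*√41) + 2482 = -509 + I*√41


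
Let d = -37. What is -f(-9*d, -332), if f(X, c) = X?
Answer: -333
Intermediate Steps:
-f(-9*d, -332) = -(-9)*(-37) = -1*333 = -333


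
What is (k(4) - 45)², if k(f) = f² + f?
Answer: 625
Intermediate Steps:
k(f) = f + f²
(k(4) - 45)² = (4*(1 + 4) - 45)² = (4*5 - 45)² = (20 - 45)² = (-25)² = 625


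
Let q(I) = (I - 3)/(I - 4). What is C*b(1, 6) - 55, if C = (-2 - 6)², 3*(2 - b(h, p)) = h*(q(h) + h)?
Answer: 337/9 ≈ 37.444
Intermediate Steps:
q(I) = (-3 + I)/(-4 + I)
b(h, p) = 2 - h*(h + (-3 + h)/(-4 + h))/3 (b(h, p) = 2 - h*((-3 + h)/(-4 + h) + h)/3 = 2 - h*(h + (-3 + h)/(-4 + h))/3)
C = 64 (C = (-8)² = 64)
C*b(1, 6) - 55 = 64*(((-4 + 1)*(6 - 1*1²) - 1*1*(-3 + 1))/(3*(-4 + 1))) - 55 = 64*((⅓)*(-3*(6 - 1*1) - 1*1*(-2))/(-3)) - 55 = 64*((⅓)*(-⅓)*(-3*(6 - 1) + 2)) - 55 = 64*((⅓)*(-⅓)*(-3*5 + 2)) - 55 = 64*((⅓)*(-⅓)*(-15 + 2)) - 55 = 64*((⅓)*(-⅓)*(-13)) - 55 = 64*(13/9) - 55 = 832/9 - 55 = 337/9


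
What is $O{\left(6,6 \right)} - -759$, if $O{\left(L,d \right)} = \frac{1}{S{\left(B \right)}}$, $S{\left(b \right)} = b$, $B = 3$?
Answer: $\frac{2278}{3} \approx 759.33$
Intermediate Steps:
$O{\left(L,d \right)} = \frac{1}{3}$
$O{\left(6,6 \right)} - -759 = \frac{1}{3} - -759 = \frac{1}{3} + 759 = \frac{2278}{3}$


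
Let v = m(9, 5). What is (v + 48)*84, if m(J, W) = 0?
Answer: 4032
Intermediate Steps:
v = 0
(v + 48)*84 = (0 + 48)*84 = 48*84 = 4032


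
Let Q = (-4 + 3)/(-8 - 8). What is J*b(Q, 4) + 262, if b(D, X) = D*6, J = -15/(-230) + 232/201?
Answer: 6471147/24656 ≈ 262.46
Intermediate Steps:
J = 11275/9246 (J = -15*(-1/230) + 232*(1/201) = 3/46 + 232/201 = 11275/9246 ≈ 1.2194)
Q = 1/16 (Q = -1/(-16) = -1*(-1/16) = 1/16 ≈ 0.062500)
b(D, X) = 6*D
J*b(Q, 4) + 262 = 11275*(6*(1/16))/9246 + 262 = (11275/9246)*(3/8) + 262 = 11275/24656 + 262 = 6471147/24656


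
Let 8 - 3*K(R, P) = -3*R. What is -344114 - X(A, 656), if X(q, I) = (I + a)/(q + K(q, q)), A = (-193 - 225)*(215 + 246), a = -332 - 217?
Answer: -397857724199/1156180 ≈ -3.4411e+5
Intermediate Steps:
a = -549
K(R, P) = 8/3 + R (K(R, P) = 8/3 - (-1)*R = 8/3 + R)
A = -192698 (A = -418*461 = -192698)
X(q, I) = (-549 + I)/(8/3 + 2*q) (X(q, I) = (I - 549)/(q + (8/3 + q)) = (-549 + I)/(8/3 + 2*q))
-344114 - X(A, 656) = -344114 - 3*(-549 + 656)/(2*(4 + 3*(-192698))) = -344114 - 3*107/(2*(4 - 578094)) = -344114 - 3*107/(2*(-578090)) = -344114 - 3*(-1)*107/(2*578090) = -344114 - 1*(-321/1156180) = -344114 + 321/1156180 = -397857724199/1156180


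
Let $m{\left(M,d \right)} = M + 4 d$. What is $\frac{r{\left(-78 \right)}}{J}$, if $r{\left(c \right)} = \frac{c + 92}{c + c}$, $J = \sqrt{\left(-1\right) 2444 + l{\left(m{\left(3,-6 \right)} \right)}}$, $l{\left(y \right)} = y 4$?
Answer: $\frac{7 i \sqrt{158}}{49296} \approx 0.0017849 i$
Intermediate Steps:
$l{\left(y \right)} = 4 y$
$J = 4 i \sqrt{158}$ ($J = \sqrt{\left(-1\right) 2444 + 4 \left(3 + 4 \left(-6\right)\right)} = \sqrt{-2444 + 4 \left(3 - 24\right)} = \sqrt{-2444 + 4 \left(-21\right)} = \sqrt{-2444 - 84} = \sqrt{-2528} = 4 i \sqrt{158} \approx 50.279 i$)
$r{\left(c \right)} = \frac{92 + c}{2 c}$
$\frac{r{\left(-78 \right)}}{J} = \frac{\frac{1}{2} \frac{1}{-78} \left(92 - 78\right)}{4 i \sqrt{158}} = \frac{1}{2} \left(- \frac{1}{78}\right) 14 \left(- \frac{i \sqrt{158}}{632}\right) = - \frac{7 \left(- \frac{i \sqrt{158}}{632}\right)}{78} = \frac{7 i \sqrt{158}}{49296}$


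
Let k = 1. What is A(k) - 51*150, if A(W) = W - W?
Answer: -7650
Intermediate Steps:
A(W) = 0
A(k) - 51*150 = 0 - 51*150 = 0 - 7650 = -7650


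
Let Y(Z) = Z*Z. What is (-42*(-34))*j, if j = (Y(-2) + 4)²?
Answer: 91392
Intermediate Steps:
Y(Z) = Z²
j = 64 (j = ((-2)² + 4)² = (4 + 4)² = 8² = 64)
(-42*(-34))*j = -42*(-34)*64 = 1428*64 = 91392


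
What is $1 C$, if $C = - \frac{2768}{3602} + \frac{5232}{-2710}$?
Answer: $- \frac{6586736}{2440355} \approx -2.6991$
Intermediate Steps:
$C = - \frac{6586736}{2440355}$ ($C = \left(-2768\right) \frac{1}{3602} + 5232 \left(- \frac{1}{2710}\right) = - \frac{1384}{1801} - \frac{2616}{1355} = - \frac{6586736}{2440355} \approx -2.6991$)
$1 C = 1 \left(- \frac{6586736}{2440355}\right) = - \frac{6586736}{2440355}$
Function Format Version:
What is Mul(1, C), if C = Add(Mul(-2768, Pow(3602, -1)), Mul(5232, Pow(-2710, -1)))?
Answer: Rational(-6586736, 2440355) ≈ -2.6991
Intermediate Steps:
C = Rational(-6586736, 2440355) (C = Add(Mul(-2768, Rational(1, 3602)), Mul(5232, Rational(-1, 2710))) = Add(Rational(-1384, 1801), Rational(-2616, 1355)) = Rational(-6586736, 2440355) ≈ -2.6991)
Mul(1, C) = Mul(1, Rational(-6586736, 2440355)) = Rational(-6586736, 2440355)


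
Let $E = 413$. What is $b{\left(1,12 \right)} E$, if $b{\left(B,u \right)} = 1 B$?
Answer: $413$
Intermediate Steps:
$b{\left(B,u \right)} = B$
$b{\left(1,12 \right)} E = 1 \cdot 413 = 413$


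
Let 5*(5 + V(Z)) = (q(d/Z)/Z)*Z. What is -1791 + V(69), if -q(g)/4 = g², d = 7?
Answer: -42753976/23805 ≈ -1796.0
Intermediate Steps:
q(g) = -4*g²
V(Z) = -5 - 196/(5*Z²) (V(Z) = -5 + (((-4*49/Z²)/Z)*Z)/5 = -5 + (((-196/Z²)/Z)*Z)/5 = -5 + ((-196/Z³)*Z)/5 = -5 + (-196/Z²)/5 = -5 - 196/(5*Z²))
-1791 + V(69) = -1791 + (-5 - 196/5/69²) = -1791 + (-5 - 196/5*1/4761) = -1791 + (-5 - 196/23805) = -1791 - 119221/23805 = -42753976/23805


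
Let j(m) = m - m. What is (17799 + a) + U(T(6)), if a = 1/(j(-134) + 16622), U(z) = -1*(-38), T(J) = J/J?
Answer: 296486615/16622 ≈ 17837.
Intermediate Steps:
j(m) = 0
T(J) = 1
U(z) = 38
a = 1/16622 (a = 1/(0 + 16622) = 1/16622 ≈ 6.0161e-5)
(17799 + a) + U(T(6)) = (17799 + 1/16622) + 38 = 295854979/16622 + 38 = 296486615/16622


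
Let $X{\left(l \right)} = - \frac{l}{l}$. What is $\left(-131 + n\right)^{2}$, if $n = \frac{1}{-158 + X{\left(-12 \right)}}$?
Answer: $\frac{433888900}{25281} \approx 17163.0$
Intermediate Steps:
$X{\left(l \right)} = -1$ ($X{\left(l \right)} = \left(-1\right) 1 = -1$)
$n = - \frac{1}{159}$ ($n = \frac{1}{-158 - 1} = \frac{1}{-159} = - \frac{1}{159} \approx -0.0062893$)
$\left(-131 + n\right)^{2} = \left(-131 - \frac{1}{159}\right)^{2} = \left(- \frac{20830}{159}\right)^{2} = \frac{433888900}{25281}$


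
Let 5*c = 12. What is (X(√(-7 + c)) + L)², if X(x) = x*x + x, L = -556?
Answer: 7856694/25 - 5606*I*√115/25 ≈ 3.1427e+5 - 2404.7*I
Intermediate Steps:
c = 12/5 (c = (⅕)*12 = 12/5 ≈ 2.4000)
X(x) = x + x² (X(x) = x² + x = x + x²)
(X(√(-7 + c)) + L)² = (√(-7 + 12/5)*(1 + √(-7 + 12/5)) - 556)² = (√(-23/5)*(1 + √(-23/5)) - 556)² = ((I*√115/5)*(1 + I*√115/5) - 556)² = (I*√115*(1 + I*√115/5)/5 - 556)² = (-556 + I*√115*(1 + I*√115/5)/5)²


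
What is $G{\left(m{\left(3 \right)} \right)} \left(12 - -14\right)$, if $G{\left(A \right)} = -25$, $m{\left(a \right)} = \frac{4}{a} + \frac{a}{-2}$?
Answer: $-650$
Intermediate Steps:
$m{\left(a \right)} = \frac{4}{a} - \frac{a}{2}$ ($m{\left(a \right)} = \frac{4}{a} + a \left(- \frac{1}{2}\right) = \frac{4}{a} - \frac{a}{2}$)
$G{\left(m{\left(3 \right)} \right)} \left(12 - -14\right) = - 25 \left(12 - -14\right) = - 25 \left(12 + 14\right) = \left(-25\right) 26 = -650$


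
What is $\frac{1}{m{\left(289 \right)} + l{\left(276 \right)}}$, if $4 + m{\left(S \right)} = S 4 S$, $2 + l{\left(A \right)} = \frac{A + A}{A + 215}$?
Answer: $\frac{491}{164032850} \approx 2.9933 \cdot 10^{-6}$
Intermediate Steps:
$l{\left(A \right)} = -2 + \frac{2 A}{215 + A}$ ($l{\left(A \right)} = -2 + \frac{A + A}{A + 215} = -2 + \frac{2 A}{215 + A}$)
$m{\left(S \right)} = -4 + 4 S^{2}$ ($m{\left(S \right)} = -4 + S 4 S = -4 + 4 S S = -4 + 4 S^{2}$)
$\frac{1}{m{\left(289 \right)} + l{\left(276 \right)}} = \frac{1}{\left(-4 + 4 \cdot 289^{2}\right) - \frac{430}{215 + 276}} = \frac{1}{\left(-4 + 4 \cdot 83521\right) - \frac{430}{491}} = \frac{1}{\left(-4 + 334084\right) - \frac{430}{491}} = \frac{1}{334080 - \frac{430}{491}} = \frac{1}{\frac{164032850}{491}} = \frac{491}{164032850}$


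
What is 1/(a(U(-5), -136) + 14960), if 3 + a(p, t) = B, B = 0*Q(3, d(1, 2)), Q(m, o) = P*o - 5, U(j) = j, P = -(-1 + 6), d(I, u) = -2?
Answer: 1/14957 ≈ 6.6858e-5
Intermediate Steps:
P = -5 (P = -1*5 = -5)
Q(m, o) = -5 - 5*o (Q(m, o) = -5*o - 5 = -5 - 5*o)
B = 0 (B = 0*(-5 - 5*(-2)) = 0*(-5 + 10) = 0*5 = 0)
a(p, t) = -3 (a(p, t) = -3 + 0 = -3)
1/(a(U(-5), -136) + 14960) = 1/(-3 + 14960) = 1/14957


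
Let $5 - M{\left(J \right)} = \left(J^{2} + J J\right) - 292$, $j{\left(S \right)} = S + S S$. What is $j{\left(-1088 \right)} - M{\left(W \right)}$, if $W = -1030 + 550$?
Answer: $1643159$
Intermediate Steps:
$j{\left(S \right)} = S + S^{2}$
$W = -480$
$M{\left(J \right)} = 297 - 2 J^{2}$ ($M{\left(J \right)} = 5 - \left(\left(J^{2} + J J\right) - 292\right) = 5 - \left(\left(J^{2} + J^{2}\right) - 292\right) = 5 - \left(2 J^{2} - 292\right) = 5 - \left(-292 + 2 J^{2}\right) = 297 - 2 J^{2}$)
$j{\left(-1088 \right)} - M{\left(W \right)} = - 1088 \left(1 - 1088\right) - \left(297 - 2 \left(-480\right)^{2}\right) = \left(-1088\right) \left(-1087\right) - \left(297 - 460800\right) = 1182656 - \left(297 - 460800\right) = 1182656 - -460503 = 1182656 + 460503 = 1643159$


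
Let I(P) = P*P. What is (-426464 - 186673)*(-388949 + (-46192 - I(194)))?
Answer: 289877071449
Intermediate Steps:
I(P) = P²
(-426464 - 186673)*(-388949 + (-46192 - I(194))) = (-426464 - 186673)*(-388949 + (-46192 - 1*194²)) = -613137*(-388949 + (-46192 - 1*37636)) = -613137*(-388949 + (-46192 - 37636)) = -613137*(-388949 - 83828) = -613137*(-472777) = 289877071449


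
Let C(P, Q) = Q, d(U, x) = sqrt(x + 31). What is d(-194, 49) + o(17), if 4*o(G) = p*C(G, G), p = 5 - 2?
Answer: 51/4 + 4*sqrt(5) ≈ 21.694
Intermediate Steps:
d(U, x) = sqrt(31 + x)
p = 3
o(G) = 3*G/4 (o(G) = (3*G)/4 = 3*G/4)
d(-194, 49) + o(17) = sqrt(31 + 49) + (3/4)*17 = sqrt(80) + 51/4 = 4*sqrt(5) + 51/4 = 51/4 + 4*sqrt(5)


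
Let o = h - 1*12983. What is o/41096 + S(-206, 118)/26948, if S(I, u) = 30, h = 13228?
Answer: 1958785/276863752 ≈ 0.0070749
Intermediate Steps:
o = 245 (o = 13228 - 1*12983 = 13228 - 12983 = 245)
o/41096 + S(-206, 118)/26948 = 245/41096 + 30/26948 = 245*(1/41096) + 30*(1/26948) = 245/41096 + 15/13474 = 1958785/276863752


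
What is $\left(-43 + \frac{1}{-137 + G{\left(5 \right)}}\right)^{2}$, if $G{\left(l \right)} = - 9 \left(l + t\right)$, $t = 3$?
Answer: $\frac{80784144}{43681} \approx 1849.4$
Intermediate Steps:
$G{\left(l \right)} = -27 - 9 l$ ($G{\left(l \right)} = - 9 \left(l + 3\right) = - 9 \left(3 + l\right) = -27 - 9 l$)
$\left(-43 + \frac{1}{-137 + G{\left(5 \right)}}\right)^{2} = \left(-43 + \frac{1}{-137 - 72}\right)^{2} = \left(-43 + \frac{1}{-209}\right)^{2} = \left(-43 - \frac{1}{209}\right)^{2} = \left(- \frac{8988}{209}\right)^{2} = \frac{80784144}{43681}$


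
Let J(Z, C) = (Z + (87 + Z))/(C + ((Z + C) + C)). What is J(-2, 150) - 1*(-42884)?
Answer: 19212115/448 ≈ 42884.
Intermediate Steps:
J(Z, C) = (87 + 2*Z)/(Z + 3*C) (J(Z, C) = (87 + 2*Z)/(C + ((C + Z) + C)) = (87 + 2*Z)/(C + (Z + 2*C)) = (87 + 2*Z)/(Z + 3*C))
J(-2, 150) - 1*(-42884) = (87 + 2*(-2))/(-2 + 3*150) - 1*(-42884) = (87 - 4)/(-2 + 450) + 42884 = 83/448 + 42884 = 19212115/448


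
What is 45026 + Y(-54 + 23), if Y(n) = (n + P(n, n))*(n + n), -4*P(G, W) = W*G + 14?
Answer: 124121/2 ≈ 62061.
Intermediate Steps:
P(G, W) = -7/2 - G*W/4 (P(G, W) = -(W*G + 14)/4 = -(G*W + 14)/4 = -(14 + G*W)/4 = -7/2 - G*W/4)
Y(n) = 2*n*(-7/2 + n - n²/4) (Y(n) = (n + (-7/2 - n*n/4))*(n + n) = (n + (-7/2 - n²/4))*(2*n) = (-7/2 + n - n²/4)*(2*n) = 2*n*(-7/2 + n - n²/4))
45026 + Y(-54 + 23) = 45026 + (-54 + 23)*(-14 - (-54 + 23)² + 4*(-54 + 23))/2 = 45026 + (½)*(-31)*(-14 - 1*(-31)² + 4*(-31)) = 45026 + (½)*(-31)*(-14 - 1*961 - 124) = 45026 + (½)*(-31)*(-14 - 961 - 124) = 45026 + (½)*(-31)*(-1099) = 45026 + 34069/2 = 124121/2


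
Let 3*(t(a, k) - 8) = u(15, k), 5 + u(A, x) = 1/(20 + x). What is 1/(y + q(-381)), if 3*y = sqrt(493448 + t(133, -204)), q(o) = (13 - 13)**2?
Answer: 2*sqrt(4176597462)/30265199 ≈ 0.0042707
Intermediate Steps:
u(A, x) = -5 + 1/(20 + x)
q(o) = 0 (q(o) = 0**2 = 0)
t(a, k) = 8 + (-99 - 5*k)/(3*(20 + k)) (t(a, k) = 8 + ((-99 - 5*k)/(20 + k))/3 = 8 + (-99 - 5*k)/(3*(20 + k)))
y = sqrt(4176597462)/276 (y = sqrt(493448 + (381 + 19*(-204))/(3*(20 - 204)))/3 = sqrt(493448 + (1/3)*(381 - 3876)/(-184))/3 = sqrt(493448 + (1/3)*(-1/184)*(-3495))/3 = sqrt(493448 + 1165/184)/3 = sqrt(90795597/184)/3 = (sqrt(4176597462)/92)/3 = sqrt(4176597462)/276 ≈ 234.15)
1/(y + q(-381)) = 1/(sqrt(4176597462)/276 + 0) = 1/(sqrt(4176597462)/276) = 2*sqrt(4176597462)/30265199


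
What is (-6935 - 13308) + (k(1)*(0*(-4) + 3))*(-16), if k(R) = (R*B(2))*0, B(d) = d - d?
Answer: -20243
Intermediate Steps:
B(d) = 0
k(R) = 0 (k(R) = (R*0)*0 = 0*0 = 0)
(-6935 - 13308) + (k(1)*(0*(-4) + 3))*(-16) = (-6935 - 13308) + (0*(0*(-4) + 3))*(-16) = -20243 + (0*(0 + 3))*(-16) = -20243 + (0*3)*(-16) = -20243 + 0*(-16) = -20243 + 0 = -20243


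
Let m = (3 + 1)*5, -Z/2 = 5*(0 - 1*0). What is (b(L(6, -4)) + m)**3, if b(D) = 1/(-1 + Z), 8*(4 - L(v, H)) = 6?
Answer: 6859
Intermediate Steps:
L(v, H) = 13/4 (L(v, H) = 4 - 1/8*6 = 4 - 3/4 = 13/4)
Z = 0 (Z = -10*(0 - 1*0) = -10*(0 + 0) = -10*0 = -2*0 = 0)
m = 20 (m = 4*5 = 20)
b(D) = -1 (b(D) = 1/(-1 + 0) = 1/(-1) = -1)
(b(L(6, -4)) + m)**3 = (-1 + 20)**3 = 19**3 = 6859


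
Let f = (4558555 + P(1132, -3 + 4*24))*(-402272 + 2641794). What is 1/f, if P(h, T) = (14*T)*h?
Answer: 1/13509735063718 ≈ 7.4021e-14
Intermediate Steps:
P(h, T) = 14*T*h
f = 13509735063718 (f = (4558555 + 14*(-3 + 4*24)*1132)*(-402272 + 2641794) = (4558555 + 14*(-3 + 96)*1132)*2239522 = (4558555 + 14*93*1132)*2239522 = (4558555 + 1473864)*2239522 = 6032419*2239522 = 13509735063718)
1/f = 1/13509735063718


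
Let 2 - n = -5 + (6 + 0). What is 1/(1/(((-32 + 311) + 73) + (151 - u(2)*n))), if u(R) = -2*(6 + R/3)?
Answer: 1549/3 ≈ 516.33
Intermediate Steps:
u(R) = -12 - 2*R/3 (u(R) = -2*(6 + R*(⅓)) = -2*(6 + R/3) = -12 - 2*R/3)
n = 1 (n = 2 - (-5 + (6 + 0)) = 2 - (-5 + 6) = 2 - 1*1 = 2 - 1 = 1)
1/(1/(((-32 + 311) + 73) + (151 - u(2)*n))) = 1/(1/(((-32 + 311) + 73) + (151 - (-12 - ⅔*2)))) = 1/(1/((279 + 73) + (151 - (-12 - 4/3)))) = 1/(1/(352 + (151 - (-40)/3))) = 1/(1/(352 + (151 - 1*(-40/3)))) = 1/(1/(352 + (151 + 40/3))) = 1/(1/(352 + 493/3)) = 1/(1/(1549/3)) = 1/(3/1549) = 1549/3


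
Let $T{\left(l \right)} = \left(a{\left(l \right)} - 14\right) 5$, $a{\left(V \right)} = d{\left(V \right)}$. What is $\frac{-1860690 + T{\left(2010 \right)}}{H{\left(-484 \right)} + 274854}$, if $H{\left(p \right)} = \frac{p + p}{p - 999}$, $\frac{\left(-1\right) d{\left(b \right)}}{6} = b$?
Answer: $- \frac{284893198}{40760945} \approx -6.9894$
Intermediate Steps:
$d{\left(b \right)} = - 6 b$
$a{\left(V \right)} = - 6 V$
$H{\left(p \right)} = \frac{2 p}{-999 + p}$
$T{\left(l \right)} = -70 - 30 l$ ($T{\left(l \right)} = \left(- 6 l - 14\right) 5 = \left(-14 - 6 l\right) 5 = -70 - 30 l$)
$\frac{-1860690 + T{\left(2010 \right)}}{H{\left(-484 \right)} + 274854} = \frac{-1860690 - 60370}{2 \left(-484\right) \frac{1}{-999 - 484} + 274854} = \frac{-1860690 - 60370}{2 \left(-484\right) \frac{1}{-1483} + 274854} = \frac{-1860690 - 60370}{2 \left(-484\right) \left(- \frac{1}{1483}\right) + 274854} = - \frac{1921060}{\frac{968}{1483} + 274854} = - \frac{1921060}{\frac{407609450}{1483}} = \left(-1921060\right) \frac{1483}{407609450} = - \frac{284893198}{40760945}$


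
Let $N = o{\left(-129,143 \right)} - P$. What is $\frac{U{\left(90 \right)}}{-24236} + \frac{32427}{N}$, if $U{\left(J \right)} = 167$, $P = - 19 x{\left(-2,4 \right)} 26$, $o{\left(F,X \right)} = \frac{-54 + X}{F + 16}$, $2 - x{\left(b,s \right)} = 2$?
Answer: $- \frac{88806802099}{2157004} \approx -41171.0$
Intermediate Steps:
$x{\left(b,s \right)} = 0$ ($x{\left(b,s \right)} = 2 - 2 = 0$)
$o{\left(F,X \right)} = \frac{-54 + X}{16 + F}$
$P = 0$ ($P = \left(-19\right) 0 \cdot 26 = 0 \cdot 26 = 0$)
$N = - \frac{89}{113}$ ($N = \frac{-54 + 143}{16 - 129} - 0 = \frac{1}{-113} \cdot 89 + 0 = \left(- \frac{1}{113}\right) 89 + 0 = - \frac{89}{113} + 0 = - \frac{89}{113} \approx -0.78761$)
$\frac{U{\left(90 \right)}}{-24236} + \frac{32427}{N} = \frac{167}{-24236} + \frac{32427}{- \frac{89}{113}} = 167 \left(- \frac{1}{24236}\right) + 32427 \left(- \frac{113}{89}\right) = - \frac{167}{24236} - \frac{3664251}{89} = - \frac{88806802099}{2157004}$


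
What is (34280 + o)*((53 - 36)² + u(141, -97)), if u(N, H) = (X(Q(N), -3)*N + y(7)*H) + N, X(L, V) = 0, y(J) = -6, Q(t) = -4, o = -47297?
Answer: -13173204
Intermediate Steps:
u(N, H) = N - 6*H (u(N, H) = (0*N - 6*H) + N = (0 - 6*H) + N = -6*H + N = N - 6*H)
(34280 + o)*((53 - 36)² + u(141, -97)) = (34280 - 47297)*((53 - 36)² + (141 - 6*(-97))) = -13017*(17² + (141 + 582)) = -13017*(289 + 723) = -13017*1012 = -13173204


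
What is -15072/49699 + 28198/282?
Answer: 698581049/7007559 ≈ 99.690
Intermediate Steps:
-15072/49699 + 28198/282 = -15072*1/49699 + 28198*(1/282) = -15072/49699 + 14099/141 = 698581049/7007559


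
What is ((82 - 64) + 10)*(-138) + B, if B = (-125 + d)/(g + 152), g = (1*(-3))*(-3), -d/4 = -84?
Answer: -621893/161 ≈ -3862.7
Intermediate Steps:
d = 336 (d = -4*(-84) = 336)
g = 9 (g = -3*(-3) = 9)
B = 211/161 (B = (-125 + 336)/(9 + 152) = 211/161 ≈ 1.3106)
((82 - 64) + 10)*(-138) + B = ((82 - 64) + 10)*(-138) + 211/161 = (18 + 10)*(-138) + 211/161 = 28*(-138) + 211/161 = -3864 + 211/161 = -621893/161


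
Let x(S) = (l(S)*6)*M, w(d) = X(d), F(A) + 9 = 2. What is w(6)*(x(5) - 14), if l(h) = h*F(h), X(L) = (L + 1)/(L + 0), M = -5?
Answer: 3626/3 ≈ 1208.7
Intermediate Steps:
F(A) = -7 (F(A) = -9 + 2 = -7)
X(L) = (1 + L)/L
l(h) = -7*h (l(h) = h*(-7) = -7*h)
w(d) = (1 + d)/d
x(S) = 210*S (x(S) = (-7*S*6)*(-5) = -42*S*(-5) = 210*S)
w(6)*(x(5) - 14) = ((1 + 6)/6)*(210*5 - 14) = ((⅙)*7)*(1050 - 14) = (7/6)*1036 = 3626/3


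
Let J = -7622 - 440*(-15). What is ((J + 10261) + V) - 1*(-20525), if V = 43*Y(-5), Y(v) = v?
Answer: 29549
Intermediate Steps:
V = -215 (V = 43*(-5) = -215)
J = -1022 (J = -7622 + 6600 = -1022)
((J + 10261) + V) - 1*(-20525) = ((-1022 + 10261) - 215) - 1*(-20525) = (9239 - 215) + 20525 = 9024 + 20525 = 29549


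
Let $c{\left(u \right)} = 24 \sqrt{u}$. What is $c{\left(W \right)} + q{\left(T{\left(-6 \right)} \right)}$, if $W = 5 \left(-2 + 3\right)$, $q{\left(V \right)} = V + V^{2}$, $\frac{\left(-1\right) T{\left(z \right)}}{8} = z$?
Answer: $2352 + 24 \sqrt{5} \approx 2405.7$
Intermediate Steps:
$T{\left(z \right)} = - 8 z$
$W = 5$ ($W = 5 \cdot 1 = 5$)
$c{\left(W \right)} + q{\left(T{\left(-6 \right)} \right)} = 24 \sqrt{5} + \left(-8\right) \left(-6\right) \left(1 - -48\right) = 24 \sqrt{5} + 48 \left(1 + 48\right) = 24 \sqrt{5} + 48 \cdot 49 = 24 \sqrt{5} + 2352 = 2352 + 24 \sqrt{5}$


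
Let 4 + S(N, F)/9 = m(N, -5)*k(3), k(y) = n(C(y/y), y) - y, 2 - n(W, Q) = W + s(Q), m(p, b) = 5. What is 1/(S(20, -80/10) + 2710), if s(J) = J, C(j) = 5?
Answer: 1/2269 ≈ 0.00044072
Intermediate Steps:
n(W, Q) = 2 - Q - W (n(W, Q) = 2 - (W + Q) = 2 - (Q + W) = 2 + (-Q - W) = 2 - Q - W)
k(y) = -3 - 2*y (k(y) = (2 - y - 1*5) - y = (2 - y - 5) - y = (-3 - y) - y = -3 - 2*y)
S(N, F) = -441 (S(N, F) = -36 + 9*(5*(-3 - 2*3)) = -36 + 9*(5*(-3 - 6)) = -36 + 9*(5*(-9)) = -36 + 9*(-45) = -36 - 405 = -441)
1/(S(20, -80/10) + 2710) = 1/(-441 + 2710) = 1/2269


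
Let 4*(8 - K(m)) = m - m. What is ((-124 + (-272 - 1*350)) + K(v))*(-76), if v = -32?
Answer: 56088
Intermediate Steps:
K(m) = 8 (K(m) = 8 - (m - m)/4 = 8 - 1/4*0 = 8 + 0 = 8)
((-124 + (-272 - 1*350)) + K(v))*(-76) = ((-124 + (-272 - 1*350)) + 8)*(-76) = ((-124 + (-272 - 350)) + 8)*(-76) = ((-124 - 622) + 8)*(-76) = (-746 + 8)*(-76) = -738*(-76) = 56088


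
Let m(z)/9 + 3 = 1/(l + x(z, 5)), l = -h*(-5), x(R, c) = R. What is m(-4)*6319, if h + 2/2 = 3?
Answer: -322269/2 ≈ -1.6113e+5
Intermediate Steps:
h = 2 (h = -1 + 3 = 2)
l = 10 (l = -2*(-5) = -1*(-10) = 10)
m(z) = -27 + 9/(10 + z)
m(-4)*6319 = (9*(-29 - 3*(-4))/(10 - 4))*6319 = (9*(-29 + 12)/6)*6319 = (9*(⅙)*(-17))*6319 = -51/2*6319 = -322269/2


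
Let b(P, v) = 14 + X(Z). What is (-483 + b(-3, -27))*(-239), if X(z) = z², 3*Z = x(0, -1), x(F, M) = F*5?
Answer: 112091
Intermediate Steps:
x(F, M) = 5*F
Z = 0 (Z = (5*0)/3 = (⅓)*0 = 0)
b(P, v) = 14 (b(P, v) = 14 + 0² = 14 + 0 = 14)
(-483 + b(-3, -27))*(-239) = (-483 + 14)*(-239) = -469*(-239) = 112091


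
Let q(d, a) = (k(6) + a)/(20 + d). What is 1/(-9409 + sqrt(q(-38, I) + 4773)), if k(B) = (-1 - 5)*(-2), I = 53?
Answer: -169362/1593441209 - 879*sqrt(2)/1593441209 ≈ -0.00010707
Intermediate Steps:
k(B) = 12 (k(B) = -6*(-2) = 12)
q(d, a) = (12 + a)/(20 + d)
1/(-9409 + sqrt(q(-38, I) + 4773)) = 1/(-9409 + sqrt((12 + 53)/(20 - 38) + 4773)) = 1/(-9409 + sqrt(65/(-18) + 4773)) = 1/(-9409 + sqrt(-1/18*65 + 4773)) = 1/(-9409 + sqrt(-65/18 + 4773)) = 1/(-9409 + sqrt(85849/18)) = 1/(-9409 + 293*sqrt(2)/6)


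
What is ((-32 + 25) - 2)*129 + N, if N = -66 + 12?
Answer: -1215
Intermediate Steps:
N = -54
((-32 + 25) - 2)*129 + N = ((-32 + 25) - 2)*129 - 54 = (-7 - 2)*129 - 54 = -9*129 - 54 = -1161 - 54 = -1215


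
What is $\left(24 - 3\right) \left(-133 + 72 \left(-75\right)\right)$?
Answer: $-116193$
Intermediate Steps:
$\left(24 - 3\right) \left(-133 + 72 \left(-75\right)\right) = \left(24 - 3\right) \left(-133 - 5400\right) = 21 \left(-5533\right) = -116193$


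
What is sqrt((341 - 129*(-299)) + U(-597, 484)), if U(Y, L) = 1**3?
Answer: sqrt(38913) ≈ 197.26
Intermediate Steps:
U(Y, L) = 1
sqrt((341 - 129*(-299)) + U(-597, 484)) = sqrt((341 - 129*(-299)) + 1) = sqrt((341 + 38571) + 1) = sqrt(38912 + 1) = sqrt(38913)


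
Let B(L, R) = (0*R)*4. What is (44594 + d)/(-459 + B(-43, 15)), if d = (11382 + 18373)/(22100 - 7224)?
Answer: -663410099/6828084 ≈ -97.159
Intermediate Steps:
d = 29755/14876 ≈ 2.0002
B(L, R) = 0 (B(L, R) = 0*4 = 0)
(44594 + d)/(-459 + B(-43, 15)) = (44594 + 29755/14876)/(-459 + 0) = (663410099/14876)/(-459) = (663410099/14876)*(-1/459) = -663410099/6828084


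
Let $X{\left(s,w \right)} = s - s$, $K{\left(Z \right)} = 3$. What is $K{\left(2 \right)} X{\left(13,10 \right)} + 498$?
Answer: $498$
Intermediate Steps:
$X{\left(s,w \right)} = 0$
$K{\left(2 \right)} X{\left(13,10 \right)} + 498 = 3 \cdot 0 + 498 = 0 + 498 = 498$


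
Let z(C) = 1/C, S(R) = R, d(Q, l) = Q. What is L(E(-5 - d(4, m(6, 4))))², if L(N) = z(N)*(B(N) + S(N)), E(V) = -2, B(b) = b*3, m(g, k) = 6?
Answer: 16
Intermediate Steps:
B(b) = 3*b
L(N) = 4 (L(N) = (3*N + N)/N = (4*N)/N = 4)
L(E(-5 - d(4, m(6, 4))))² = 4² = 16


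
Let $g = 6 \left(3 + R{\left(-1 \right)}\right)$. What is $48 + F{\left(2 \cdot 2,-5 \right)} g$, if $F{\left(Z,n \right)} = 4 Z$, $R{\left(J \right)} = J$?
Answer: $240$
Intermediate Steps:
$g = 12$ ($g = 6 \left(3 - 1\right) = 6 \cdot 2 = 12$)
$48 + F{\left(2 \cdot 2,-5 \right)} g = 48 + 4 \cdot 2 \cdot 2 \cdot 12 = 48 + 4 \cdot 4 \cdot 12 = 48 + 16 \cdot 12 = 48 + 192 = 240$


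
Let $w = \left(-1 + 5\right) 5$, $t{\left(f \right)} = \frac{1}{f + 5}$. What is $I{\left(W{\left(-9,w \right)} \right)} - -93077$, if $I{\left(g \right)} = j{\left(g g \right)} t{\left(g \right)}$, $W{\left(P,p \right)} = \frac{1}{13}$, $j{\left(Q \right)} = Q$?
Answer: $\frac{79860067}{858} \approx 93077.0$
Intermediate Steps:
$t{\left(f \right)} = \frac{1}{5 + f}$
$w = 20$ ($w = 4 \cdot 5 = 20$)
$W{\left(P,p \right)} = \frac{1}{13}$
$I{\left(g \right)} = \frac{g^{2}}{5 + g}$ ($I{\left(g \right)} = \frac{g g}{5 + g} = \frac{g^{2}}{5 + g}$)
$I{\left(W{\left(-9,w \right)} \right)} - -93077 = \frac{1}{169 \left(5 + \frac{1}{13}\right)} - -93077 = \frac{1}{169 \cdot \frac{66}{13}} + 93077 = \frac{1}{169} \cdot \frac{13}{66} + 93077 = \frac{1}{858} + 93077 = \frac{79860067}{858}$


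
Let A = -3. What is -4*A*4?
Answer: 48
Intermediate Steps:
-4*A*4 = -4*(-3)*4 = 12*4 = 48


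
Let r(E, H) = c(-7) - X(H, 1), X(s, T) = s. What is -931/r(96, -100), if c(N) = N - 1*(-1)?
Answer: -931/94 ≈ -9.9043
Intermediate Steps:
c(N) = 1 + N (c(N) = N + 1 = 1 + N)
r(E, H) = -6 - H (r(E, H) = (1 - 7) - H = -6 - H)
-931/r(96, -100) = -931/(-6 - 1*(-100)) = -931/(-6 + 100) = -931/94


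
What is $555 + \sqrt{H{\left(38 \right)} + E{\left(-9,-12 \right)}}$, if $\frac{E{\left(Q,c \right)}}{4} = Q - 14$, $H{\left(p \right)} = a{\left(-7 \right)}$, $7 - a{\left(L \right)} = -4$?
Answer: $555 + 9 i \approx 555.0 + 9.0 i$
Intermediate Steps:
$a{\left(L \right)} = 11$ ($a{\left(L \right)} = 7 - -4 = 7 + 4 = 11$)
$H{\left(p \right)} = 11$
$E{\left(Q,c \right)} = -56 + 4 Q$ ($E{\left(Q,c \right)} = 4 \left(Q - 14\right) = 4 \left(-14 + Q\right) = -56 + 4 Q$)
$555 + \sqrt{H{\left(38 \right)} + E{\left(-9,-12 \right)}} = 555 + \sqrt{11 + \left(-56 + 4 \left(-9\right)\right)} = 555 + \sqrt{11 - 92} = 555 + \sqrt{-81} = 555 + 9 i$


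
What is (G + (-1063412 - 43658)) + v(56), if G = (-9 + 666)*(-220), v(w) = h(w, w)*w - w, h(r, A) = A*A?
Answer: -1076050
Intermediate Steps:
h(r, A) = A²
v(w) = w³ - w (v(w) = w²*w - w = w³ - w)
G = -144540 (G = 657*(-220) = -144540)
(G + (-1063412 - 43658)) + v(56) = (-144540 + (-1063412 - 43658)) + (56³ - 1*56) = (-144540 - 1107070) + (175616 - 56) = -1251610 + 175560 = -1076050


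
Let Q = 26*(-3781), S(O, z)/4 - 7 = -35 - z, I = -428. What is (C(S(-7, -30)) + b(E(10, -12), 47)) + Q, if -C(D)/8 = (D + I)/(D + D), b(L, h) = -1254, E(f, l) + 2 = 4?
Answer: -99350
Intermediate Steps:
E(f, l) = 2 (E(f, l) = -2 + 4 = 2)
S(O, z) = -112 - 4*z (S(O, z) = 28 + 4*(-35 - z) = 28 + (-140 - 4*z) = -112 - 4*z)
C(D) = -4*(-428 + D)/D (C(D) = -8*(D - 428)/(D + D) = -8*(-428 + D)/(2*D) = -8*(-428 + D)*1/(2*D) = -4*(-428 + D)/D)
Q = -98306
(C(S(-7, -30)) + b(E(10, -12), 47)) + Q = ((-4 + 1712/(-112 - 4*(-30))) - 1254) - 98306 = ((-4 + 1712/(-112 + 120)) - 1254) - 98306 = ((-4 + 1712/8) - 1254) - 98306 = ((-4 + 1712*(1/8)) - 1254) - 98306 = ((-4 + 214) - 1254) - 98306 = (210 - 1254) - 98306 = -1044 - 98306 = -99350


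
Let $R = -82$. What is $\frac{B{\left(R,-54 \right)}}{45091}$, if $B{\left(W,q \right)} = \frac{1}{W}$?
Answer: $- \frac{1}{3697462} \approx -2.7046 \cdot 10^{-7}$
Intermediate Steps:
$\frac{B{\left(R,-54 \right)}}{45091} = \frac{1}{\left(-82\right) 45091} = \left(- \frac{1}{82}\right) \frac{1}{45091} = - \frac{1}{3697462}$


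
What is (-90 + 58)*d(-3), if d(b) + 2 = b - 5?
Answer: 320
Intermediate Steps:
d(b) = -7 + b (d(b) = -2 + (b - 5) = -2 + (-5 + b) = -7 + b)
(-90 + 58)*d(-3) = (-90 + 58)*(-7 - 3) = -32*(-10) = 320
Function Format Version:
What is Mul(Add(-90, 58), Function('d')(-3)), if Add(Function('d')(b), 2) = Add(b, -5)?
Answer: 320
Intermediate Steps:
Function('d')(b) = Add(-7, b) (Function('d')(b) = Add(-2, Add(b, -5)) = Add(-2, Add(-5, b)) = Add(-7, b))
Mul(Add(-90, 58), Function('d')(-3)) = Mul(Add(-90, 58), Add(-7, -3)) = Mul(-32, -10) = 320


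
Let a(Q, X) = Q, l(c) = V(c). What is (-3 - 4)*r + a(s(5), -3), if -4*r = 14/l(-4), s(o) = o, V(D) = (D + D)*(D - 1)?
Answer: 449/80 ≈ 5.6125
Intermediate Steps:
V(D) = 2*D*(-1 + D) (V(D) = (2*D)*(-1 + D) = 2*D*(-1 + D))
l(c) = 2*c*(-1 + c)
r = -7/80 (r = -7/(2*(2*(-4)*(-1 - 4))) = -7/(2*(2*(-4)*(-5))) = -7/(2*40) = -¼*7/20 = -7/80 ≈ -0.087500)
(-3 - 4)*r + a(s(5), -3) = (-3 - 4)*(-7/80) + 5 = -7*(-7/80) + 5 = 49/80 + 5 = 449/80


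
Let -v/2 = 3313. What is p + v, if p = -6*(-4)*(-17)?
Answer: -7034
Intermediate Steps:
v = -6626 (v = -2*3313 = -6626)
p = -408 (p = 24*(-17) = -408)
p + v = -408 - 6626 = -7034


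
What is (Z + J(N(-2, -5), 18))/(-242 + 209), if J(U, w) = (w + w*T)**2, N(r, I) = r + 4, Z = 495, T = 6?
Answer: -5457/11 ≈ -496.09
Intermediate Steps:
N(r, I) = 4 + r
J(U, w) = 49*w**2 (J(U, w) = (w + w*6)**2 = (w + 6*w)**2 = (7*w)**2 = 49*w**2)
(Z + J(N(-2, -5), 18))/(-242 + 209) = (495 + 49*18**2)/(-242 + 209) = (495 + 49*324)/(-33) = (495 + 15876)*(-1/33) = 16371*(-1/33) = -5457/11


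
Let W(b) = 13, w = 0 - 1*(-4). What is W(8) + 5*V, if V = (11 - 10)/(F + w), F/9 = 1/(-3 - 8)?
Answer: 102/7 ≈ 14.571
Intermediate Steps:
w = 4 (w = 0 + 4 = 4)
F = -9/11 (F = 9/(-3 - 8) = 9/(-11) = 9*(-1/11) = -9/11 ≈ -0.81818)
V = 11/35 (V = (11 - 10)/(-9/11 + 4) = 1/(35/11) = 1*(11/35) = 11/35 ≈ 0.31429)
W(8) + 5*V = 13 + 5*(11/35) = 13 + 11/7 = 102/7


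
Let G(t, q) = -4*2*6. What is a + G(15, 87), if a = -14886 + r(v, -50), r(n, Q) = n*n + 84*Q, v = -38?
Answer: -17690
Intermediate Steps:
r(n, Q) = n² + 84*Q
G(t, q) = -48 (G(t, q) = -8*6 = -48)
a = -17642 (a = -14886 + ((-38)² + 84*(-50)) = -14886 + (1444 - 4200) = -14886 - 2756 = -17642)
a + G(15, 87) = -17642 - 48 = -17690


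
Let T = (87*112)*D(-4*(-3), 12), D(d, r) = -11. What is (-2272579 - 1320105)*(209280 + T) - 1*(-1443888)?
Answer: -366797221776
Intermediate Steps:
T = -107184 (T = (87*112)*(-11) = 9744*(-11) = -107184)
(-2272579 - 1320105)*(209280 + T) - 1*(-1443888) = (-2272579 - 1320105)*(209280 - 107184) - 1*(-1443888) = -3592684*102096 + 1443888 = -366798665664 + 1443888 = -366797221776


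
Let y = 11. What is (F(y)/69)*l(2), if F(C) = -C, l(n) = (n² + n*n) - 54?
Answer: 22/3 ≈ 7.3333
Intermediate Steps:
l(n) = -54 + 2*n² (l(n) = (n² + n²) - 54 = 2*n² - 54 = -54 + 2*n²)
(F(y)/69)*l(2) = (-1*11/69)*(-54 + 2*2²) = (-11*1/69)*(-54 + 2*4) = -11*(-54 + 8)/69 = -11/69*(-46) = 22/3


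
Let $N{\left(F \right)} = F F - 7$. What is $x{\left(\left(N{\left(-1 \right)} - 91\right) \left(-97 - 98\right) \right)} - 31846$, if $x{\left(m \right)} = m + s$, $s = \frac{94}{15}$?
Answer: $- \frac{193871}{15} \approx -12925.0$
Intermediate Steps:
$s = \frac{94}{15}$ ($s = 94 \cdot \frac{1}{15} = \frac{94}{15} \approx 6.2667$)
$N{\left(F \right)} = -7 + F^{2}$ ($N{\left(F \right)} = F^{2} - 7 = -7 + F^{2}$)
$x{\left(m \right)} = \frac{94}{15} + m$ ($x{\left(m \right)} = m + \frac{94}{15} = \frac{94}{15} + m$)
$x{\left(\left(N{\left(-1 \right)} - 91\right) \left(-97 - 98\right) \right)} - 31846 = \left(\frac{94}{15} + \left(\left(-7 + \left(-1\right)^{2}\right) - 91\right) \left(-97 - 98\right)\right) - 31846 = \left(\frac{94}{15} + \left(\left(-7 + 1\right) - 91\right) \left(-195\right)\right) - 31846 = \left(\frac{94}{15} + \left(-6 - 91\right) \left(-195\right)\right) - 31846 = \left(\frac{94}{15} - -18915\right) - 31846 = \left(\frac{94}{15} + 18915\right) - 31846 = \frac{283819}{15} - 31846 = - \frac{193871}{15}$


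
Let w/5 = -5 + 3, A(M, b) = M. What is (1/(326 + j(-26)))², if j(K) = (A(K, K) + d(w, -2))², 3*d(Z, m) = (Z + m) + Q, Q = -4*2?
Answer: 81/157201444 ≈ 5.1526e-7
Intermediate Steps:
Q = -8
w = -10 (w = 5*(-5 + 3) = 5*(-2) = -10)
d(Z, m) = -8/3 + Z/3 + m/3 (d(Z, m) = ((Z + m) - 8)/3 = (-8 + Z + m)/3 = -8/3 + Z/3 + m/3)
j(K) = (-20/3 + K)² (j(K) = (K + (-8/3 + (⅓)*(-10) + (⅓)*(-2)))² = (K + (-8/3 - 10/3 - ⅔))² = (K - 20/3)² = (-20/3 + K)²)
(1/(326 + j(-26)))² = (1/(326 + (-20 + 3*(-26))²/9))² = (1/(326 + (-20 - 78)²/9))² = (1/(326 + (⅑)*(-98)²))² = (1/(326 + (⅑)*9604))² = (1/(326 + 9604/9))² = (1/(12538/9))² = (9/12538)² = 81/157201444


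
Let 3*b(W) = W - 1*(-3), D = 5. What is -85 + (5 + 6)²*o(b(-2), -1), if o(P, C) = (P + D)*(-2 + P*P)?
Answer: -35207/27 ≈ -1304.0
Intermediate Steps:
b(W) = 1 + W/3 (b(W) = (W - 1*(-3))/3 = (W + 3)/3 = (3 + W)/3 = 1 + W/3)
o(P, C) = (-2 + P²)*(5 + P) (o(P, C) = (P + 5)*(-2 + P*P) = (5 + P)*(-2 + P²) = (-2 + P²)*(5 + P))
-85 + (5 + 6)²*o(b(-2), -1) = -85 + (5 + 6)²*(-10 + (1 + (⅓)*(-2))³ - 2*(1 + (⅓)*(-2)) + 5*(1 + (⅓)*(-2))²) = -85 + 11²*(-10 + (1 - ⅔)³ - 2*(1 - ⅔) + 5*(1 - ⅔)²) = -85 + 121*(-10 + (⅓)³ - 2*⅓ + 5*(⅓)²) = -85 + 121*(-10 + 1/27 - ⅔ + 5*(⅑)) = -85 + 121*(-10 + 1/27 - ⅔ + 5/9) = -85 + 121*(-272/27) = -85 - 32912/27 = -35207/27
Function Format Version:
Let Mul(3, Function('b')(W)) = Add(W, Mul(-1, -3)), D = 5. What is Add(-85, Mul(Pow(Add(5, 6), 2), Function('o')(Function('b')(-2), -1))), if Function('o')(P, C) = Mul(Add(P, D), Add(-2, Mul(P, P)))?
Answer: Rational(-35207, 27) ≈ -1304.0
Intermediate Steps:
Function('b')(W) = Add(1, Mul(Rational(1, 3), W)) (Function('b')(W) = Mul(Rational(1, 3), Add(W, Mul(-1, -3))) = Mul(Rational(1, 3), Add(W, 3)) = Mul(Rational(1, 3), Add(3, W)) = Add(1, Mul(Rational(1, 3), W)))
Function('o')(P, C) = Mul(Add(-2, Pow(P, 2)), Add(5, P)) (Function('o')(P, C) = Mul(Add(P, 5), Add(-2, Mul(P, P))) = Mul(Add(5, P), Add(-2, Pow(P, 2))) = Mul(Add(-2, Pow(P, 2)), Add(5, P)))
Add(-85, Mul(Pow(Add(5, 6), 2), Function('o')(Function('b')(-2), -1))) = Add(-85, Mul(Pow(Add(5, 6), 2), Add(-10, Pow(Add(1, Mul(Rational(1, 3), -2)), 3), Mul(-2, Add(1, Mul(Rational(1, 3), -2))), Mul(5, Pow(Add(1, Mul(Rational(1, 3), -2)), 2))))) = Add(-85, Mul(Pow(11, 2), Add(-10, Pow(Add(1, Rational(-2, 3)), 3), Mul(-2, Add(1, Rational(-2, 3))), Mul(5, Pow(Add(1, Rational(-2, 3)), 2))))) = Add(-85, Mul(121, Add(-10, Pow(Rational(1, 3), 3), Mul(-2, Rational(1, 3)), Mul(5, Pow(Rational(1, 3), 2))))) = Add(-85, Mul(121, Add(-10, Rational(1, 27), Rational(-2, 3), Mul(5, Rational(1, 9))))) = Add(-85, Mul(121, Add(-10, Rational(1, 27), Rational(-2, 3), Rational(5, 9)))) = Add(-85, Mul(121, Rational(-272, 27))) = Add(-85, Rational(-32912, 27)) = Rational(-35207, 27)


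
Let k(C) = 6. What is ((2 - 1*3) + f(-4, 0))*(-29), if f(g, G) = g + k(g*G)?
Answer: -29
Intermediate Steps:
f(g, G) = 6 + g (f(g, G) = g + 6 = 6 + g)
((2 - 1*3) + f(-4, 0))*(-29) = ((2 - 1*3) + (6 - 4))*(-29) = ((2 - 3) + 2)*(-29) = (-1 + 2)*(-29) = 1*(-29) = -29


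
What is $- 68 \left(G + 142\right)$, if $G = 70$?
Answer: $-14416$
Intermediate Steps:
$- 68 \left(G + 142\right) = - 68 \left(70 + 142\right) = \left(-68\right) 212 = -14416$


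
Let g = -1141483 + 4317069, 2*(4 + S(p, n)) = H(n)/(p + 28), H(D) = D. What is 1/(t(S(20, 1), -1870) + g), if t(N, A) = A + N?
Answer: 96/304676353 ≈ 3.1509e-7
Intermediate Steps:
S(p, n) = -4 + n/(2*(28 + p)) (S(p, n) = -4 + (n/(p + 28))/2 = -4 + (n/(28 + p))/2 = -4 + n/(2*(28 + p)))
g = 3175586
1/(t(S(20, 1), -1870) + g) = 1/((-1870 + (-224 + 1 - 8*20)/(2*(28 + 20))) + 3175586) = 1/((-1870 + (1/2)*(-224 + 1 - 160)/48) + 3175586) = 1/((-1870 + (1/2)*(1/48)*(-383)) + 3175586) = 1/((-1870 - 383/96) + 3175586) = 1/(-179903/96 + 3175586) = 1/(304676353/96) = 96/304676353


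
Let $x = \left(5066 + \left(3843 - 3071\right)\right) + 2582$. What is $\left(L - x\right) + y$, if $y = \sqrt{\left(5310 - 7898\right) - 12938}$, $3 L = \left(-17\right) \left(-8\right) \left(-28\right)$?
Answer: $- \frac{29068}{3} + i \sqrt{15526} \approx -9689.3 + 124.6 i$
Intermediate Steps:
$L = - \frac{3808}{3}$ ($L = \frac{\left(-17\right) \left(-8\right) \left(-28\right)}{3} = \frac{136 \left(-28\right)}{3} = \frac{1}{3} \left(-3808\right) = - \frac{3808}{3} \approx -1269.3$)
$x = 8420$ ($x = \left(5066 + \left(3843 - 3071\right)\right) + 2582 = \left(5066 + 772\right) + 2582 = 5838 + 2582 = 8420$)
$y = i \sqrt{15526}$ ($y = \sqrt{-2588 - 12938} = \sqrt{-15526} = i \sqrt{15526} \approx 124.6 i$)
$\left(L - x\right) + y = \left(- \frac{3808}{3} - 8420\right) + i \sqrt{15526} = - \frac{29068}{3} + i \sqrt{15526}$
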